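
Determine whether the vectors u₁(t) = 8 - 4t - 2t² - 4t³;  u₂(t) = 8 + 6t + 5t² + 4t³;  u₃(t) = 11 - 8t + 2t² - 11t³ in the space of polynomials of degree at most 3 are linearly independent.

linearly independent

Write each element as a coordinate vector in ℝ⁴ using {1, t, …, t³}.
Place the vectors as rows of a 3×4 matrix and reduce to echelon form.
The reduction yields 3 nonzero rows, so the rank is 3.
Since rank = 3 (the number of vectors), the set is linearly independent.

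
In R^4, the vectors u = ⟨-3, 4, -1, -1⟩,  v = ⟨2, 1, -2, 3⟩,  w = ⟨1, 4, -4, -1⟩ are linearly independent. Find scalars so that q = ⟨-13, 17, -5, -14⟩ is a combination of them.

Write q = c₁u + … + c₃w and equate components.
Row-reducing the augmented matrix gives the unique coefficients (c₁, c₂, c₃) = (3, -3, 2).

q = 3u - 3v + 2w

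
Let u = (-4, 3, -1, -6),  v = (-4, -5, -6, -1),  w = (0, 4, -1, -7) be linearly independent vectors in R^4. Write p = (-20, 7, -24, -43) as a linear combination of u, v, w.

p = 2u + 3v + 4w

Since u, v, w are independent, the coefficients expressing p are uniquely determined by a linear system.
The system has the unique solution (α₁, α₂, α₃) = (2, 3, 4).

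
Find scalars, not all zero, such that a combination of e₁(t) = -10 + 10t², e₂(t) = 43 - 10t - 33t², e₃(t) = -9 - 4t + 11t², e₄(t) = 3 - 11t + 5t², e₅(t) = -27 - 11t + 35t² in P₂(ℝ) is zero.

e₁ + e₂ + 3e₃ - 2e₄ = 0

Pass to coordinate vectors relative to the basis {1, t, t²}.
Solve the homogeneous system with e₁, e₂, e₃, e₄, e₅ as columns by row-reducing the coefficient matrix.
The free variable yields coefficients (1, 1, 3, -2, 0) (any nonzero multiple also works).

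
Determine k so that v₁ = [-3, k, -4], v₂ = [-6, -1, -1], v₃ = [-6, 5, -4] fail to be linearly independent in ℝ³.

k = 13/2

Place the vectors as rows of a 3×3 matrix; dependence ⇔ determinant zero.
Cofactor expansion gives det = 117 - 18*k.
This vanishes exactly when k = 13/2.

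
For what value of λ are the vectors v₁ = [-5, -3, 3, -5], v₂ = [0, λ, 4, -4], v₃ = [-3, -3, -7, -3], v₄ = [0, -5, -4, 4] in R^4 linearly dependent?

Dependence holds iff the 4×4 matrix [v₁ v₂ v₃ v₄] is singular.
The determinant works out to 176*λ - 880.
Setting this to zero gives λ = 5.

λ = 5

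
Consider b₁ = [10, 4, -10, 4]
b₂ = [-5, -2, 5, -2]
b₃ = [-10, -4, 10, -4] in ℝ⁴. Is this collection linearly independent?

One vector is a scalar multiple of another, so the set is dependent.

linearly dependent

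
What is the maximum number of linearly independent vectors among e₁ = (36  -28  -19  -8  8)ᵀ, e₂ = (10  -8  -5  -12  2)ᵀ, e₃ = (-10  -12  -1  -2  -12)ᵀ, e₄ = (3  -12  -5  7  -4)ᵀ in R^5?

3

Put the 5×4 matrix [e₁|e₂|e₃|e₄] into echelon form.
Exactly 3 pivots survive; hence the rank is 3.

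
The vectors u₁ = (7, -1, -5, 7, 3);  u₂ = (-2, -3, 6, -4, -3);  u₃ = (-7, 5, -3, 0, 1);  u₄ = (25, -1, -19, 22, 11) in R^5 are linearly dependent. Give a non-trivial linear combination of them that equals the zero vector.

2u₁ - 2u₂ - u₃ - u₄ = 0

Write the vectors as columns of a matrix and find a nonzero vector in its null space.
The free variable yields coefficients (2, -2, -1, -1) (any nonzero multiple also works).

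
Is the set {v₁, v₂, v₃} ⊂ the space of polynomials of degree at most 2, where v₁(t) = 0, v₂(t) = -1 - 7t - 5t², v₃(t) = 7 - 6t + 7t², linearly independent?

Write each element as a coordinate vector in ℝ³ using {1, t, t²}.
One of the vectors is the zero vector, so the set is linearly dependent.

linearly dependent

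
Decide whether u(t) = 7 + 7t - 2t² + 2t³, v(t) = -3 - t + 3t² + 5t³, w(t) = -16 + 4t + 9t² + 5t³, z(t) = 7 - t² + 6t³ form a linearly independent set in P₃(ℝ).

Write each element as a coordinate vector in ℝ⁴ using {1, t, …, t³}.
The matrix [u|v|w|z] has determinant 0.
A zero determinant means the columns are linearly dependent.

linearly dependent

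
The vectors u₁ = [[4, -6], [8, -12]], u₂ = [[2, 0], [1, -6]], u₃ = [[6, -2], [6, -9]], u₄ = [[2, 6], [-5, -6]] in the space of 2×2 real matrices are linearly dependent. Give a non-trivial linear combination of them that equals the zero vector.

u₁ - 3u₂ + u₄ = 0

Pass to coordinate vectors relative to the basis {E₁₁, E₁₂, E₂₁, E₂₂}.
Set up α₁u₁ + … + α₄u₄ = 0 and solve the homogeneous system.
A generator of the null space is (1, -3, 0, 1).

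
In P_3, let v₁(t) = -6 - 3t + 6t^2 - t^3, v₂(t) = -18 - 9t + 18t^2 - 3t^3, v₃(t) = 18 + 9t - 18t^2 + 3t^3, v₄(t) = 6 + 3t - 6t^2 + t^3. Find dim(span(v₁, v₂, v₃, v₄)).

Use coordinates relative to {1, t, …, t^3}.
Row-reduce the 4×4 matrix with these as rows.
Exactly 1 pivot survives; hence the rank is 1.

1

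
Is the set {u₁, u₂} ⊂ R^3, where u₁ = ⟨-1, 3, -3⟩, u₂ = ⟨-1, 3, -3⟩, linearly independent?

linearly dependent

Two of the vectors are equal, giving an immediate dependence.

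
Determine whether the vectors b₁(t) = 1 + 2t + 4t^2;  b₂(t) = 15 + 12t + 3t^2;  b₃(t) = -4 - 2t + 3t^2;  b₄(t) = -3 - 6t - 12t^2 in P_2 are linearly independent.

Take coordinates with respect to the standard basis {1, t, t^2}.
There are 4 vectors in a 3-dimensional space, so they cannot be linearly independent.

linearly dependent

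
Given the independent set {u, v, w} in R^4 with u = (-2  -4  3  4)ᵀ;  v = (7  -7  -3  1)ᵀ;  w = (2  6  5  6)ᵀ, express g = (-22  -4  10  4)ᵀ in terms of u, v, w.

g = 3u - 2v - w

Since u, v, w are independent, the coefficients expressing g are uniquely determined by a linear system.
Back-substitution yields (a₁, a₂, a₃) = (3, -2, -1).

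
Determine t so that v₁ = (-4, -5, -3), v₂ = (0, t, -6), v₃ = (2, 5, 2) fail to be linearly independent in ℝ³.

Dependence holds iff the 3×3 matrix [v₁ v₂ v₃] is singular.
Cofactor expansion gives det = -2*t - 60.
Setting this to zero gives t = -30.

t = -30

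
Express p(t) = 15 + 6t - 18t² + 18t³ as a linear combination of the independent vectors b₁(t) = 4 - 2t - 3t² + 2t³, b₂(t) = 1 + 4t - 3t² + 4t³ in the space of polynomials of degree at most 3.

p = 3b₁ + 3b₂

Work in coordinates with respect to the standard basis {1, t, …, t³}.
Set up the augmented matrix [b₁ | b₂ | p] and row-reduce.
Back-substitution yields (c₁, c₂) = (3, 3).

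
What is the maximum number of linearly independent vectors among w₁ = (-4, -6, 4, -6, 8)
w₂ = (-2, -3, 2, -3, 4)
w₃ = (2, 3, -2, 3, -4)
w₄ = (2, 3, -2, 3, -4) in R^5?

1

Apply Gaussian elimination to the matrix whose rows are w₁, w₂, w₃, w₄.
There is 1 pivot column, so rank = 1.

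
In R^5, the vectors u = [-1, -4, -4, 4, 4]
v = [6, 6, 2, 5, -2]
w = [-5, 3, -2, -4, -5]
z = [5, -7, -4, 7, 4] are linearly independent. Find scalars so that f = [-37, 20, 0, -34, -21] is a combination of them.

Write f = a₁u + … + a₄z and equate components.
Row-reducing the augmented matrix gives the unique coefficients (a₁, …, a₄) = (1, -1, 3, -3).

f = u - v + 3w - 3z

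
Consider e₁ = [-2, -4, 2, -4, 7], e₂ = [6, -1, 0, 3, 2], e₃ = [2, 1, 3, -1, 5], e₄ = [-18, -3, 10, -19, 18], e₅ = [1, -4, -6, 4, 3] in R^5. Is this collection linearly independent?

Form the 5×5 matrix with these as columns; its determinant is 0.
A zero determinant means the columns are linearly dependent.
Indeed 2e₁ - 3e₂ + 2e₃ - e₄ = 0.

linearly dependent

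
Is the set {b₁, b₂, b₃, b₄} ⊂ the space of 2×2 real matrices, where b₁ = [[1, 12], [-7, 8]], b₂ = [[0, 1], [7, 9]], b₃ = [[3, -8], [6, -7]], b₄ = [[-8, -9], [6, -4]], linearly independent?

Write each element as a coordinate vector in ℝ⁴ using {E₁₁, E₁₂, E₂₁, E₂₂}.
The matrix [b₁|b₂|b₃|b₄] has determinant -1670.
A nonzero determinant means the columns are linearly independent.

linearly independent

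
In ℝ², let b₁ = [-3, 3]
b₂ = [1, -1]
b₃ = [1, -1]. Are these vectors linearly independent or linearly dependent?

linearly dependent

There are 3 vectors in a 2-dimensional space, so they cannot be linearly independent.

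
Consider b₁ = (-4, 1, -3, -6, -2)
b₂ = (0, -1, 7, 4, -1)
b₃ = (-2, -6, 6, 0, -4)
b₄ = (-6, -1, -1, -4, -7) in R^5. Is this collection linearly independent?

Row-reduce the matrix whose columns are b₁, b₂, b₃, b₄.
The reduction yields 4 nonzero rows, so the rank is 4.
Since rank = 4 (the number of vectors), the set is linearly independent.

linearly independent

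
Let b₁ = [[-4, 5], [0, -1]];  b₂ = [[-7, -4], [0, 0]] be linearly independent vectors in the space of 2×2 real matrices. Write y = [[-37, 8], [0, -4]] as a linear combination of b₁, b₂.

y = 4b₁ + 3b₂

Work in coordinates with respect to the standard basis {E₁₁, E₁₂, E₂₁, E₂₂}.
Set up the augmented matrix [b₁ | b₂ | y] and row-reduce.
The system has the unique solution (a₁, a₂) = (4, 3).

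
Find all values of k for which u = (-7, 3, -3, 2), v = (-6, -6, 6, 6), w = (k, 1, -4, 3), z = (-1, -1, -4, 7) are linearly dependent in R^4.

k = 1/5

The set is linearly dependent precisely when det[u; v; w; z] = 0.
Expanding, det = 150*k - 30.
Setting this to zero gives k = 1/5.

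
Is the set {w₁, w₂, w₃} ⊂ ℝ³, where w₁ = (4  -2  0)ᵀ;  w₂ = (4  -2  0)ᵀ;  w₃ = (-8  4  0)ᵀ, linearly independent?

linearly dependent

Place the vectors as rows of a 3×3 matrix and reduce to echelon form.
The reduction yields 1 nonzero row, so the rank is 1.
Since rank 1 < 3, the set is linearly dependent.
Indeed w₁ - w₂ = 0.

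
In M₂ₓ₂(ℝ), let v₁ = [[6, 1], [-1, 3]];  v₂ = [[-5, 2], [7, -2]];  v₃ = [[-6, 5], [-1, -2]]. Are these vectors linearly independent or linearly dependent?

linearly independent

Write each element as a coordinate vector in ℝ⁴ using {E₁₁, E₁₂, E₂₁, E₂₂}.
Row-reduce the matrix whose columns are v₁, v₂, v₃.
The reduction yields 3 nonzero rows, so the rank is 3.
Since rank = 3 (the number of vectors), the set is linearly independent.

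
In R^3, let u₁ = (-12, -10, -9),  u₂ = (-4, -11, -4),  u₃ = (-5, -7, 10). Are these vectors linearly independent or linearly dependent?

The matrix [u₁|u₂|u₃] has determinant 1299.
A nonzero determinant means the columns are linearly independent.

linearly independent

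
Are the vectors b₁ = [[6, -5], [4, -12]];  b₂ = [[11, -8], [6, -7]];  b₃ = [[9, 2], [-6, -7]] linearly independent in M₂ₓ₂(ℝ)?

linearly independent

Take coordinates with respect to the standard basis {E₁₁, E₁₂, E₂₁, E₂₂}.
Place the vectors as rows of a 3×4 matrix and reduce to echelon form.
The reduction yields 3 nonzero rows, so the rank is 3.
Since rank = 3 (the number of vectors), the set is linearly independent.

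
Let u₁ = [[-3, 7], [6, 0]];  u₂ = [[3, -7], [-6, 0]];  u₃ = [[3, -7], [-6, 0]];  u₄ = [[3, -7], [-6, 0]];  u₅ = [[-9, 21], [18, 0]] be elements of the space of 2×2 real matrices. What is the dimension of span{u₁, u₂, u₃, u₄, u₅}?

1

Use coordinates relative to {E₁₁, E₁₂, E₂₁, E₂₂}.
Put the 4×5 matrix [u₁|u₂|u₃|u₄|u₅] into echelon form.
Reduction leaves 1 leading entry, giving rank 1.
(With 5 elements in a 4-dimensional space the rank is at most 4.)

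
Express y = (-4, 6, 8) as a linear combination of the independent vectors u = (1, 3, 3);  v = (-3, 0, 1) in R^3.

y = 2u + 2v

Since u, v are independent, the coefficients expressing y are uniquely determined by a linear system.
The system has the unique solution (c₁, c₂) = (2, 2).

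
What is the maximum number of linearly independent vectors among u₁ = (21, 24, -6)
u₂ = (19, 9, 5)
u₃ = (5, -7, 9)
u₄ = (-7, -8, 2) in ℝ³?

2

Form the matrix with u₁, u₂, u₃, u₄ as columns and reduce.
Reduction leaves 2 leading entries, giving rank 2.
(With 4 elements in a 3-dimensional space the rank is at most 3.)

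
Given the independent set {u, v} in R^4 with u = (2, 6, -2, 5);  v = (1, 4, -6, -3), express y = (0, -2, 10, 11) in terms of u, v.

Write y = a₁u + a₂v and equate components.
Row-reducing the augmented matrix gives the unique coefficients (a₁, a₂) = (1, -2).

y = u - 2v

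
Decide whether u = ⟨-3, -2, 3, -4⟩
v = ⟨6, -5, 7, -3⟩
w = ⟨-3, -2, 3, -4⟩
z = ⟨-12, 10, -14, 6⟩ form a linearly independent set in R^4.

linearly dependent

Two of the vectors are equal, giving an immediate dependence.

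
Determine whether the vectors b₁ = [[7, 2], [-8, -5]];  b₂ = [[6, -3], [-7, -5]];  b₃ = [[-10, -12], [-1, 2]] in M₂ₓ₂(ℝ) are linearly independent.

Take coordinates with respect to the standard basis {E₁₁, E₁₂, E₂₁, E₂₂}.
Place the vectors as rows of a 3×4 matrix and reduce to echelon form.
The reduction yields 3 nonzero rows, so the rank is 3.
Since rank = 3 (the number of vectors), the set is linearly independent.

linearly independent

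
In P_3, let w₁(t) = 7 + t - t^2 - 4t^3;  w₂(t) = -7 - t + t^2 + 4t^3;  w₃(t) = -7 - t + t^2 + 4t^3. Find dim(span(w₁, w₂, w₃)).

dim = 1

Pass to coordinate vectors with respect to the basis {1, t, …, t^3}.
Apply Gaussian elimination to the matrix whose rows are w₁, w₂, w₃.
Reduction leaves 1 leading entry, giving rank 1.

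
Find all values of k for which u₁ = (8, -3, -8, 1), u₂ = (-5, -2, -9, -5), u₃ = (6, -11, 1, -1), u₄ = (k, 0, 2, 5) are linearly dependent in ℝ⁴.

k = 29/3

The vectors are dependent exactly when the determinant of the matrix with rows u₁, u₂, u₃, u₄ vanishes.
Expanding, det = 567*k - 5481.
This vanishes exactly when k = 29/3.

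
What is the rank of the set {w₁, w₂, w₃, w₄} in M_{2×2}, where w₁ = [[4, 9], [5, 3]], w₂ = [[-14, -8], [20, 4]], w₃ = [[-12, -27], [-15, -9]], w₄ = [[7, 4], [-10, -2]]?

Pass to coordinate vectors with respect to the basis {E₁₁, E₁₂, E₂₁, E₂₂}.
Row-reduce the 4×4 matrix with these as rows.
Reduction leaves 2 leading entries, giving rank 2.

2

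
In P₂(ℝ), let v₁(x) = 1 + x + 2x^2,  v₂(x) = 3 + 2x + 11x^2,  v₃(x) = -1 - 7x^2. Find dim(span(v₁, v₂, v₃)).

Use coordinates relative to {1, x, x^2}.
Put the 3×3 matrix [v₁|v₂|v₃] into echelon form.
Exactly 2 pivots survive; hence the rank is 2.

2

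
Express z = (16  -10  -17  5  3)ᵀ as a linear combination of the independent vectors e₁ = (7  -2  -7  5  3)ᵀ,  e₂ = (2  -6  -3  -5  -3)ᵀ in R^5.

Write z = a₁e₁ + a₂e₂ and equate components.
The system has the unique solution (a₁, a₂) = (2, 1).

z = 2e₁ + e₂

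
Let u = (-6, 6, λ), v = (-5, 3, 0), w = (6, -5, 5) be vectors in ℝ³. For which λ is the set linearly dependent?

λ = -60/7

The set is linearly dependent precisely when det[u; v; w] = 0.
Cofactor expansion gives det = 7*λ + 60.
Solving 7*λ + 60 = 0 yields λ = -60/7.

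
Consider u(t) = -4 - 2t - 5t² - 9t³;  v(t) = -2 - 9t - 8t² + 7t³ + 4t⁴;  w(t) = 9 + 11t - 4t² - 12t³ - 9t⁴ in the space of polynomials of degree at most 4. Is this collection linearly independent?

linearly independent

Write each element as a coordinate vector in ℝ⁵ using {1, t, …, t⁴}.
Place the vectors as rows of a 3×5 matrix and reduce to echelon form.
The reduction yields 3 nonzero rows, so the rank is 3.
Since rank = 3 (the number of vectors), the set is linearly independent.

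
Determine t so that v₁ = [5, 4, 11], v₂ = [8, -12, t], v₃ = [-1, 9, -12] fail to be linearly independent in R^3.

The vectors are dependent exactly when the determinant of the matrix with rows v₁, v₂, v₃ vanishes.
Expanding, det = 1764 - 49*t.
Solving 1764 - 49*t = 0 yields t = 36.

t = 36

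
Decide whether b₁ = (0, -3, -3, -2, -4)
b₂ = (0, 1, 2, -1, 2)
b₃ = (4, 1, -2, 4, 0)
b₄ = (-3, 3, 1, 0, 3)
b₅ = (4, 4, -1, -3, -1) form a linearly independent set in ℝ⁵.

Form the 5×5 matrix with these as columns; its determinant is -413.
A nonzero determinant means the columns are linearly independent.

linearly independent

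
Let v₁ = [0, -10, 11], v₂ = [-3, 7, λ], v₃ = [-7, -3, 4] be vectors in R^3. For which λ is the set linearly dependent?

The set is linearly dependent precisely when det[v₁; v₂; v₃] = 0.
Expanding, det = 70*λ + 518.
Solving 70*λ + 518 = 0 yields λ = -37/5.

λ = -37/5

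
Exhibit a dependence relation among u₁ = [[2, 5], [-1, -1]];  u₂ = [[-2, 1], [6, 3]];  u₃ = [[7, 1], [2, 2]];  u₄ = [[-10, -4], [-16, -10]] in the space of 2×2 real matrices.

2u₂ + 2u₃ + u₄ = 0

Pass to coordinate vectors relative to the basis {E₁₁, E₁₂, E₂₁, E₂₂}.
Set up α₁u₁ + … + α₄u₄ = 0 and solve the homogeneous system.
One solution (up to scaling) is (0, 2, 2, 1).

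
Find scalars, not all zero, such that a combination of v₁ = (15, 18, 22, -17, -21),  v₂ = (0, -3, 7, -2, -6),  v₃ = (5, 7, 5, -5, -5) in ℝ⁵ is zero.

v₁ - v₂ - 3v₃ = 0

Write the vectors as columns of a matrix and find a nonzero vector in its null space.
One solution (up to scaling) is (1, -1, -3).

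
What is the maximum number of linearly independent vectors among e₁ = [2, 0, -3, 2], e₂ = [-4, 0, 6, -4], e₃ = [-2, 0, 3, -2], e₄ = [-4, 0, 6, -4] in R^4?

Apply Gaussian elimination to the matrix whose rows are e₁, e₂, e₃, e₄.
There is 1 pivot column, so rank = 1.

1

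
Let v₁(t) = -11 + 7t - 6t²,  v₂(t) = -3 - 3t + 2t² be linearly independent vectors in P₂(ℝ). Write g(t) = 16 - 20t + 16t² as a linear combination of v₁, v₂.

Identify each element with its coordinate vector in ℝ³ via {1, t, t²}.
Write g = α₁v₁ + α₂v₂ and equate components.
Back-substitution yields (α₁, α₂) = (-2, 2).

g = -2v₁ + 2v₂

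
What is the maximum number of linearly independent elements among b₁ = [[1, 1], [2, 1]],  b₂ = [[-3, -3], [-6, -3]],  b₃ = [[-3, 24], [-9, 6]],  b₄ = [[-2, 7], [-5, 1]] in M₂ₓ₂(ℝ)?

Represent each element by its coordinate vector in ℝ⁴.
Form the matrix with b₁, b₂, b₃, b₄ as columns and reduce.
Reduction leaves 2 leading entries, giving rank 2.

2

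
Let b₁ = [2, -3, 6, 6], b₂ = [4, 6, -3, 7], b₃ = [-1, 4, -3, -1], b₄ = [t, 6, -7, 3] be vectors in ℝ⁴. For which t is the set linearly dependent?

t = 47/12

Place the vectors as rows of a 4×4 matrix; dependence ⇔ determinant zero.
Expanding, det = 376 - 96*t.
This vanishes exactly when t = 47/12.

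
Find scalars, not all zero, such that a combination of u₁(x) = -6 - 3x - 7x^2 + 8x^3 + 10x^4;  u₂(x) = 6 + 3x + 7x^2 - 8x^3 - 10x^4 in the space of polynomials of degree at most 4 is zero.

Pass to coordinate vectors relative to the basis {1, x, …, x^4}.
Solve the homogeneous system with u₁, u₂ as columns by row-reducing the coefficient matrix.
A generator of the null space is (1, 1).

u₁ + u₂ = 0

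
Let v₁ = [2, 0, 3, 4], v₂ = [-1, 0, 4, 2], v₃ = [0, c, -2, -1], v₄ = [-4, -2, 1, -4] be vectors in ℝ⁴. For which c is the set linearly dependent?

c = 5/6

Dependence holds iff the 4×4 matrix [v₁ v₂ v₃ v₄] is singular.
Cofactor expansion gives det = 12*c - 10.
Solving 12*c - 10 = 0 yields c = 5/6.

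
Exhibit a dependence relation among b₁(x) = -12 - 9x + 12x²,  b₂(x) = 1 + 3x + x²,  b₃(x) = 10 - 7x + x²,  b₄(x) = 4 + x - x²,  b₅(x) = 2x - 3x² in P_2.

2b₁ - 6b₂ - 3b₃ + 15b₄ = 0

Pass to coordinate vectors relative to the basis {1, x, x²}.
Write the vectors as columns of a matrix and find a nonzero vector in its null space.
The free variable yields coefficients (2, -6, -3, 15, 0) (any nonzero multiple also works).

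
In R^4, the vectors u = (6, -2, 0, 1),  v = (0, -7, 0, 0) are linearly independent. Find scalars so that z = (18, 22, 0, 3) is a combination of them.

Write z = a₁u + a₂v and equate components.
The system has the unique solution (a₁, a₂) = (3, -4).

z = 3u - 4v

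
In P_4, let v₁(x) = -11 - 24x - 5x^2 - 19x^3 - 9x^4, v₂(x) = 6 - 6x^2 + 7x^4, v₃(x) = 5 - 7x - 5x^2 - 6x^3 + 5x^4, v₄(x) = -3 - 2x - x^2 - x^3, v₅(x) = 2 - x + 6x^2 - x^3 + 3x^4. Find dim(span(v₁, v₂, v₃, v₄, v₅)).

dim = 4

Represent each element by its coordinate vector in ℝ⁵.
Apply Gaussian elimination to the matrix whose rows are v₁, v₂, v₃, v₄, v₅.
There are 4 pivot columns, so rank = 4.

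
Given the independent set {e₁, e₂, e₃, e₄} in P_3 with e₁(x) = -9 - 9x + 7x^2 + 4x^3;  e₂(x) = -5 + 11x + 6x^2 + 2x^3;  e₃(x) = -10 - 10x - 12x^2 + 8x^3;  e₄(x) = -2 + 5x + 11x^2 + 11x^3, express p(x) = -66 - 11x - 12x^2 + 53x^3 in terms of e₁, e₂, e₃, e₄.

Take coordinate vectors relative to {1, x, …, x^3}.
Write p = a₁e₁ + … + a₄e₄ and equate components.
Back-substitution yields (a₁, …, a₄) = (1, 3, 4, 1).

p = e₁ + 3e₂ + 4e₃ + e₄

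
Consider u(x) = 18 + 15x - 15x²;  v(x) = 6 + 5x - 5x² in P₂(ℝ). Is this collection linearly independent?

linearly dependent

Write each element as a coordinate vector in ℝ³ using {1, x, x²}.
Row-reduce the matrix whose columns are u, v.
The reduction yields 1 nonzero row, so the rank is 1.
Since rank 1 < 2, the set is linearly dependent.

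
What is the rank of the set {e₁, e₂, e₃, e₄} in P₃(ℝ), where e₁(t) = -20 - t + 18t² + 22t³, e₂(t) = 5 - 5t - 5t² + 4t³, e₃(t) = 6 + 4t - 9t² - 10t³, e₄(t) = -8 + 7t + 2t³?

Represent each element by its coordinate vector in ℝ⁴.
Form the matrix with e₁, e₂, e₃, e₄ as columns and reduce.
The echelon form has 3 nonzero rows, so the rank is 3.

rank 3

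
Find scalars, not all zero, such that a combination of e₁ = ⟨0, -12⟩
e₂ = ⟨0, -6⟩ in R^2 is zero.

Solve the homogeneous system with e₁, e₂ as columns by row-reducing the coefficient matrix.
A generator of the null space is (1, -2).

e₁ - 2e₂ = 0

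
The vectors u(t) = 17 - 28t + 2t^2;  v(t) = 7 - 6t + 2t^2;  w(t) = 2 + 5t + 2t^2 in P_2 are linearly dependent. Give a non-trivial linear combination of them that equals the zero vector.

u - 3v + 2w = 0

Pass to coordinate vectors relative to the basis {1, t, t^2}.
Set up α₁u + … + α₃w = 0 and solve the homogeneous system.
A generator of the null space is (1, -3, 2).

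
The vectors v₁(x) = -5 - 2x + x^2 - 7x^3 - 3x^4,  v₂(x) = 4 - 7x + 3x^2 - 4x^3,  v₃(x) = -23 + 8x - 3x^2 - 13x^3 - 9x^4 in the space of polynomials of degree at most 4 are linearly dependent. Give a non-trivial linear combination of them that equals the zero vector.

3v₁ - 2v₂ - v₃ = 0

Write each element as a vector in ℝ⁵ using {1, x, …, x^4}.
Row-reduce the matrix with v₁, v₂, v₃ as columns; the null space gives the coefficients.
One solution (up to scaling) is (3, -2, -1).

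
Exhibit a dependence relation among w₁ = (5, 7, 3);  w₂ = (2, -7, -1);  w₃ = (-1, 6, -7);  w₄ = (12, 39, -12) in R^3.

3w₁ + 3w₃ - w₄ = 0

Set up α₁w₁ + … + α₄w₄ = 0 and solve the homogeneous system.
The free variable yields coefficients (3, 0, 3, -1) (any nonzero multiple also works).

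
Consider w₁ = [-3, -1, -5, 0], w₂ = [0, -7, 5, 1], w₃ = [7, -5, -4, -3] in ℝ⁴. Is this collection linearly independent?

linearly independent

Place the vectors as rows of a 3×4 matrix and reduce to echelon form.
The reduction yields 3 nonzero rows, so the rank is 3.
Since rank = 3 (the number of vectors), the set is linearly independent.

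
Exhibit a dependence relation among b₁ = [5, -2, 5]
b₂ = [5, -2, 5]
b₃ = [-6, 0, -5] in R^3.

Solve the homogeneous system with b₁, b₂, b₃ as columns by row-reducing the coefficient matrix.
The free variable yields coefficients (1, -1, 0) (any nonzero multiple also works).

b₁ - b₂ = 0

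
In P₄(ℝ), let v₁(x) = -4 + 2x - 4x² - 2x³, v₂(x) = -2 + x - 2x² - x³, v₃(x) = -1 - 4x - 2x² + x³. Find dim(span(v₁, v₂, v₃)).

Represent each element by its coordinate vector in ℝ⁵.
Form the matrix with v₁, v₂, v₃ as columns and reduce.
There are 2 pivot columns, so rank = 2.

2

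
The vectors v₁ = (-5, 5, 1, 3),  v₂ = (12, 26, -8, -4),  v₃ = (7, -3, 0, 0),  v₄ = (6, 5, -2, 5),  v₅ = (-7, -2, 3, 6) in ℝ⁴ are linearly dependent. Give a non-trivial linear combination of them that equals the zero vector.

Solve the homogeneous system with v₁, v₂, v₃, v₄, v₅ as columns by row-reducing the coefficient matrix.
The free variable yields coefficients (3, -1, 0, 1, -3) (any nonzero multiple also works).

3v₁ - v₂ + v₄ - 3v₅ = 0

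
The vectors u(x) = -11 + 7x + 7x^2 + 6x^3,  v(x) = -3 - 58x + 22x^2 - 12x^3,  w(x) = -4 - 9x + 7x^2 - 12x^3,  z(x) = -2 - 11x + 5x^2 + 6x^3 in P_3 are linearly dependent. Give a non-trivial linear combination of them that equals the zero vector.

Write each element as a vector in ℝ⁴ using {1, x, …, x^3}.
Solve the homogeneous system with u, v, w, z as columns by row-reducing the coefficient matrix.
One solution (up to scaling) is (1, 1, -2, -3).

u + v - 2w - 3z = 0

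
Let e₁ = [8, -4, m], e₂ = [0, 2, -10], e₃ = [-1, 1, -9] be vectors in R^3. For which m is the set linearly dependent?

m = 52

Place the vectors as rows of a 3×3 matrix; dependence ⇔ determinant zero.
Expanding, det = 2*m - 104.
Setting this to zero gives m = 52.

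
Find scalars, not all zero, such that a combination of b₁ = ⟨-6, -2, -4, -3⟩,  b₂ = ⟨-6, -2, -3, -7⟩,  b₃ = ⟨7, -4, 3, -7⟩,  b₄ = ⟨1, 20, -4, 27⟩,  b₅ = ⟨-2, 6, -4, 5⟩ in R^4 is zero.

Set up α₁b₁ + … + α₅b₅ = 0 and solve the homogeneous system.
A generator of the null space is (1, 1, 1, 1, -2).

b₁ + b₂ + b₃ + b₄ - 2b₅ = 0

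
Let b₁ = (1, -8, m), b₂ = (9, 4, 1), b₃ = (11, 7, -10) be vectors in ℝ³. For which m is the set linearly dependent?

The vectors are dependent exactly when the determinant of the matrix with rows b₁, b₂, b₃ vanishes.
The determinant works out to 19*m - 855.
This vanishes exactly when m = 45.

m = 45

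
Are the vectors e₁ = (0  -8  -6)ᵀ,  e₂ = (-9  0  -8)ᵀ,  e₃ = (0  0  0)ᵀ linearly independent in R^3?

One of the vectors is the zero vector, so the set is linearly dependent.

linearly dependent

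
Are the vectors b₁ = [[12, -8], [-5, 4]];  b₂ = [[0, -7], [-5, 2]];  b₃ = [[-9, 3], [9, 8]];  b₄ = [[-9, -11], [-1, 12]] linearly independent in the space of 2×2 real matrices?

Write each element as a coordinate vector in ℝ⁴ using {E₁₁, E₁₂, E₂₁, E₂₂}.
Place the vectors as rows of a 4×4 matrix and reduce to echelon form.
The reduction yields 3 nonzero rows, so the rank is 3.
Since rank 3 < 4, the set is linearly dependent.

linearly dependent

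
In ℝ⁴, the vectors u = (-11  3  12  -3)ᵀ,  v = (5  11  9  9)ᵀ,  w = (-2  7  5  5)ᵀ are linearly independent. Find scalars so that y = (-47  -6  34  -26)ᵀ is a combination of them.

y = 4u - v - w

Solve the system with u, v, w as columns and y as the right-hand side.
Row-reducing the augmented matrix gives the unique coefficients (a₁, a₂, a₃) = (4, -1, -1).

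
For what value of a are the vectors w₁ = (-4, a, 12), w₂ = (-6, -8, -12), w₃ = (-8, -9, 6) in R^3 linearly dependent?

a = -42/11

The vectors are dependent exactly when the determinant of the matrix with rows w₁, w₂, w₃ vanishes.
Expanding, det = 132*a + 504.
Solving 132*a + 504 = 0 yields a = -42/11.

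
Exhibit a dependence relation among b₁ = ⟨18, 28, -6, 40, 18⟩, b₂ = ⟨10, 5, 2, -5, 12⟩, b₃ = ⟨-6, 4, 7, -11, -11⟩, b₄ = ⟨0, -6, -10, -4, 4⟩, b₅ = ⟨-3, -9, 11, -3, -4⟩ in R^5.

b₁ + 2b₃ + 3b₄ + 2b₅ = 0

Set up α₁b₁ + … + α₅b₅ = 0 and solve the homogeneous system.
The free variable yields coefficients (1, 0, 2, 3, 2) (any nonzero multiple also works).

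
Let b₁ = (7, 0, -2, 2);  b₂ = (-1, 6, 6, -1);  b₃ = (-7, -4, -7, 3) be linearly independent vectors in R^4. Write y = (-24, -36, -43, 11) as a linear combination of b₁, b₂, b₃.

y = -b₁ - 4b₂ + 3b₃

Set up the augmented matrix [b₁ | b₂ | b₃ | y] and row-reduce.
Back-substitution yields (c₁, c₂, c₃) = (-1, -4, 3).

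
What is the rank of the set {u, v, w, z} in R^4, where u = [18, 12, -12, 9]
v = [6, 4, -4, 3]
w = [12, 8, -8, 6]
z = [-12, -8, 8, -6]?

rank 1

Apply Gaussian elimination to the matrix whose rows are u, v, w, z.
Exactly 1 pivot survives; hence the rank is 1.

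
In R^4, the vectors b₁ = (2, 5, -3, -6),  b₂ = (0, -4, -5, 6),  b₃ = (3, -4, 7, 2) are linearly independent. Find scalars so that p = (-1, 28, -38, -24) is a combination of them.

Solve the system with b₁, b₂, b₃ as columns and p as the right-hand side.
Back-substitution yields (c₁, c₂, c₃) = (4, 1, -3).

p = 4b₁ + b₂ - 3b₃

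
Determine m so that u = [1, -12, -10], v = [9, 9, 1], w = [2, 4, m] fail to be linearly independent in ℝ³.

The vectors are dependent exactly when the determinant of the matrix with rows u, v, w vanishes.
The determinant works out to 117*m - 208.
Solving 117*m - 208 = 0 yields m = 16/9.

m = 16/9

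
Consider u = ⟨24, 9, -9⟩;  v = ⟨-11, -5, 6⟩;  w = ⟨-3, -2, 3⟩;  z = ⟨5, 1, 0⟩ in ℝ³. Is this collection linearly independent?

linearly dependent

There are 4 vectors in a 3-dimensional space, so they cannot be linearly independent.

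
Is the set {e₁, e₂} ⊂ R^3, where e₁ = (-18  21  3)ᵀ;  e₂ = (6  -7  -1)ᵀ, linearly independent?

linearly dependent

Place the vectors as rows of a 2×3 matrix and reduce to echelon form.
The reduction yields 1 nonzero row, so the rank is 1.
Since rank 1 < 2, the set is linearly dependent.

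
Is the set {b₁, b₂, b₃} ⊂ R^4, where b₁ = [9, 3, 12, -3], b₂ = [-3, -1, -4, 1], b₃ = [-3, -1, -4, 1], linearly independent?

Row-reduce the matrix whose columns are b₁, b₂, b₃.
The reduction yields 1 nonzero row, so the rank is 1.
Since rank 1 < 3, the set is linearly dependent.
Indeed b₁ + 3b₂ = 0.

linearly dependent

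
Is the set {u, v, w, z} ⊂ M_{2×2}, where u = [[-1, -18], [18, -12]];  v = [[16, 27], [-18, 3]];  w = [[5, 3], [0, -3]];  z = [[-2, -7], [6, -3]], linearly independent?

linearly dependent

Take coordinates with respect to the standard basis {E₁₁, E₁₂, E₂₁, E₂₂}.
Form the 4×4 matrix with these as columns; its determinant is 0.
A zero determinant means the columns are linearly dependent.
Indeed u + v - 3w = 0.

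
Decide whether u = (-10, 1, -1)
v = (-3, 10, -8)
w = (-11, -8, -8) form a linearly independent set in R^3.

linearly independent

Form the 3×3 matrix with these as columns; its determinant is 1370.
A nonzero determinant means the columns are linearly independent.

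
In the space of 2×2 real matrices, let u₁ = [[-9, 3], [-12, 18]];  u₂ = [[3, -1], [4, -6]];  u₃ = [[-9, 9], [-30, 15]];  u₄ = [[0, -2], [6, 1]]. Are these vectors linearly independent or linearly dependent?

linearly dependent

Write each element as a coordinate vector in ℝ⁴ using {E₁₁, E₁₂, E₂₁, E₂₂}.
Form the 4×4 matrix with these as columns; its determinant is 0.
A zero determinant means the columns are linearly dependent.
Indeed u₁ + 3u₂ = 0.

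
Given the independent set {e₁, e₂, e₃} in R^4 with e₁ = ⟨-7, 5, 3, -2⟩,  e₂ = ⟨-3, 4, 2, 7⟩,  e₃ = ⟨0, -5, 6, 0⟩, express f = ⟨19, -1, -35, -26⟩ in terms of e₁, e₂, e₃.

Write f = a₁e₁ + … + a₃e₃ and equate components.
The system has the unique solution (a₁, a₂, a₃) = (-1, -4, -4).

f = -e₁ - 4e₂ - 4e₃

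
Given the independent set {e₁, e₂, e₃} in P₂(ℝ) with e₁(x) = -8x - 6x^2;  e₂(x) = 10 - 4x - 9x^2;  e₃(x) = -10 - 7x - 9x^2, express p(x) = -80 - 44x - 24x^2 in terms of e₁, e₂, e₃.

Take coordinate vectors relative to {1, x, x^2}.
Solve the system with e₁, e₂, e₃ as columns and p as the right-hand side.
Row-reducing the augmented matrix gives the unique coefficients (α₁, α₂, α₃) = (4, -4, 4).

p = 4e₁ - 4e₂ + 4e₃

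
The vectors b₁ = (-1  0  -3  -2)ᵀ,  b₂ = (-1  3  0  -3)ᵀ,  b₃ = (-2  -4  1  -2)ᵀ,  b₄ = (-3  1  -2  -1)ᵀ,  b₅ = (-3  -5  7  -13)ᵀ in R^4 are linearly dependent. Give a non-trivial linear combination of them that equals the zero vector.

Set up α₁b₁ + … + α₅b₅ = 0 and solve the homogeneous system.
A generator of the null space is (0, 3, 3, -2, -1).

3b₂ + 3b₃ - 2b₄ - b₅ = 0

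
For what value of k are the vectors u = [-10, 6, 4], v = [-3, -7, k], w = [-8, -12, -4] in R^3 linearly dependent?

Place the vectors as rows of a 3×3 matrix; dependence ⇔ determinant zero.
Cofactor expansion gives det = -168*k - 432.
This vanishes exactly when k = -18/7.

k = -18/7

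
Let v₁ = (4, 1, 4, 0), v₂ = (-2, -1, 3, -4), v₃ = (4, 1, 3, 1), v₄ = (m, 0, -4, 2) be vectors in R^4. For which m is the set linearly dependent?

m = -4/3

The vectors are dependent exactly when the determinant of the matrix with rows v₁, v₂, v₃, v₄ vanishes.
Cofactor expansion gives det = -3*m - 4.
Setting this to zero gives m = -4/3.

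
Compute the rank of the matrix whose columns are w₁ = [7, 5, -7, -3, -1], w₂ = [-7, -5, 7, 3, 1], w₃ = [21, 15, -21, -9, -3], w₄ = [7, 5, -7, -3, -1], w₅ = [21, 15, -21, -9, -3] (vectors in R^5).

Form the matrix with w₁, w₂, w₃, w₄, w₅ as columns and reduce.
Exactly 1 pivot survives; hence the rank is 1.

rank 1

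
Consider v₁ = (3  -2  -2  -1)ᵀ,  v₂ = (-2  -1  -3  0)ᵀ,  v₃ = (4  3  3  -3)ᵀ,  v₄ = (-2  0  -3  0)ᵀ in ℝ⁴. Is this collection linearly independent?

linearly independent

The matrix [v₁|v₂|v₃|v₄] has determinant 33.
A nonzero determinant means the columns are linearly independent.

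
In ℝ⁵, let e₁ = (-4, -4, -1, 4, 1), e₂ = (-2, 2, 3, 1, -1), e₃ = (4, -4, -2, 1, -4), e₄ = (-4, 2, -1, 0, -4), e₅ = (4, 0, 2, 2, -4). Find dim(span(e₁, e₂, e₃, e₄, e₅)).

Form the matrix with e₁, e₂, e₃, e₄, e₅ as columns and reduce.
Exactly 5 pivots survive; hence the rank is 5.

5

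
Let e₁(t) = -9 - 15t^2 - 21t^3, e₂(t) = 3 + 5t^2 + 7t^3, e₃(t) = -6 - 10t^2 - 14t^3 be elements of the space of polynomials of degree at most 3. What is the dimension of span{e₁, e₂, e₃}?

Pass to coordinate vectors with respect to the basis {1, t, …, t^3}.
Row-reduce the 3×4 matrix with these as rows.
Reduction leaves 1 leading entry, giving rank 1.

1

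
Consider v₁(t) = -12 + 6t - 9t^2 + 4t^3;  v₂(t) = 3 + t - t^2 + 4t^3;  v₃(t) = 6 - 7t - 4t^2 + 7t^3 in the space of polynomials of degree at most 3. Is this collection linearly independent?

Write each element as a coordinate vector in ℝ⁴ using {1, t, …, t^3}.
Row-reduce the matrix whose columns are v₁, v₂, v₃.
The reduction yields 3 nonzero rows, so the rank is 3.
Since rank = 3 (the number of vectors), the set is linearly independent.

linearly independent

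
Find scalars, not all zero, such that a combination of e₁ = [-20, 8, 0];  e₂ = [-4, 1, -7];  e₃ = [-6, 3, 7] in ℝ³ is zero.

Write the vectors as columns of a matrix and find a nonzero vector in its null space.
One solution (up to scaling) is (1, -2, -2).

e₁ - 2e₂ - 2e₃ = 0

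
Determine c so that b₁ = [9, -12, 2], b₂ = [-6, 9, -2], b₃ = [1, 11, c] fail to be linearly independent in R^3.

Place the vectors as rows of a 3×3 matrix; dependence ⇔ determinant zero.
Expanding, det = 9*c + 72.
Solving 9*c + 72 = 0 yields c = -8.

c = -8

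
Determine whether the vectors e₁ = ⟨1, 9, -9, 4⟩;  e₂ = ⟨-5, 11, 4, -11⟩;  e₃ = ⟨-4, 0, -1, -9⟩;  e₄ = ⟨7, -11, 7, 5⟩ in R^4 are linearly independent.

The matrix [e₁|e₂|e₃|e₄] has determinant 5544.
A nonzero determinant means the columns are linearly independent.

linearly independent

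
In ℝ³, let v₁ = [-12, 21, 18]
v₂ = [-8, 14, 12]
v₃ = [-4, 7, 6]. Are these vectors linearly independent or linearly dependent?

The matrix [v₁|v₂|v₃] has determinant 0.
A zero determinant means the columns are linearly dependent.

linearly dependent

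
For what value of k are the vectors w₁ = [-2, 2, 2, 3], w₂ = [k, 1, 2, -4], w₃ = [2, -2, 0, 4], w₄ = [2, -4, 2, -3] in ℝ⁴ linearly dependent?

The vectors are dependent exactly when the determinant of the matrix with rows w₁, w₂, w₃, w₄ vanishes.
The determinant works out to 72*k + 144.
This vanishes exactly when k = -2.

k = -2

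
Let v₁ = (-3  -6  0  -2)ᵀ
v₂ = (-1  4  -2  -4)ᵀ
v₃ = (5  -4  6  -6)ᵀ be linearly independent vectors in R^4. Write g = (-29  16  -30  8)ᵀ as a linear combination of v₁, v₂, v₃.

g = 2v₁ + 3v₂ - 4v₃

Since v₁, v₂, v₃ are independent, the coefficients expressing g are uniquely determined by a linear system.
Back-substitution yields (α₁, α₂, α₃) = (2, 3, -4).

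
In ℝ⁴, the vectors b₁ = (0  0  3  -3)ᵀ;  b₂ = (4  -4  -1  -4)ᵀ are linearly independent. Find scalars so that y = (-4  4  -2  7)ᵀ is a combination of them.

Set up the augmented matrix [b₁ | b₂ | y] and row-reduce.
Back-substitution yields (α₁, α₂) = (-1, -1).

y = -b₁ - b₂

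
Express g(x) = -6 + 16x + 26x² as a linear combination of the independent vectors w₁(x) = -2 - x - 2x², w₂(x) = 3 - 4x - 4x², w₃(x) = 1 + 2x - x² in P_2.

Work in coordinates with respect to the standard basis {1, x, x²}.
Set up the augmented matrix [w₁ | w₂ | w₃ | g] and row-reduce.
Back-substitution yields (α₁, α₂, α₃) = (-4, -4, -2).

g = -4w₁ - 4w₂ - 2w₃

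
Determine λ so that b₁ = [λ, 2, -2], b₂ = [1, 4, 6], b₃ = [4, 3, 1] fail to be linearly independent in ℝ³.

Dependence holds iff the 3×3 matrix [b₁ b₂ b₃] is singular.
Expanding, det = 72 - 14*λ.
Setting this to zero gives λ = 36/7.

λ = 36/7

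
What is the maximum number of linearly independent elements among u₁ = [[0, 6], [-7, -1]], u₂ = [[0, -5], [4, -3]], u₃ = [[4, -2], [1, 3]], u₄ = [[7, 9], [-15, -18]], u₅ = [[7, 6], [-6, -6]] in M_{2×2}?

Represent each element by its coordinate vector in ℝ⁴.
Form the matrix with u₁, u₂, u₃, u₄, u₅ as columns and reduce.
The echelon form has 4 nonzero rows, so the rank is 4.
(With 5 elements in a 4-dimensional space the rank is at most 4.)

4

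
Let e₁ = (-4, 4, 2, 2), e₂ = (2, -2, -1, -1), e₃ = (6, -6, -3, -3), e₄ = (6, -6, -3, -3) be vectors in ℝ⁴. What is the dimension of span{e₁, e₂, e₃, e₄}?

Apply Gaussian elimination to the matrix whose rows are e₁, e₂, e₃, e₄.
The echelon form has 1 nonzero row, so the rank is 1.

1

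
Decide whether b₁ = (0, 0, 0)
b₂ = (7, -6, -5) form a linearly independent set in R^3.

linearly dependent

One of the vectors is the zero vector, so the set is linearly dependent.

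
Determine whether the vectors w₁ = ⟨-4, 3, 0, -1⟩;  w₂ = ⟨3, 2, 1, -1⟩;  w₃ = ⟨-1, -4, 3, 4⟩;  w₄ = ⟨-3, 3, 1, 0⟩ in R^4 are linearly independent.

linearly independent

Place the vectors as rows of a 4×4 matrix and reduce to echelon form.
The reduction yields 4 nonzero rows, so the rank is 4.
Since rank = 4 (the number of vectors), the set is linearly independent.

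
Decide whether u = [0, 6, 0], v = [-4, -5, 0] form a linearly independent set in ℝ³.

linearly independent

Row-reduce the matrix whose columns are u, v.
The reduction yields 2 nonzero rows, so the rank is 2.
Since rank = 2 (the number of vectors), the set is linearly independent.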